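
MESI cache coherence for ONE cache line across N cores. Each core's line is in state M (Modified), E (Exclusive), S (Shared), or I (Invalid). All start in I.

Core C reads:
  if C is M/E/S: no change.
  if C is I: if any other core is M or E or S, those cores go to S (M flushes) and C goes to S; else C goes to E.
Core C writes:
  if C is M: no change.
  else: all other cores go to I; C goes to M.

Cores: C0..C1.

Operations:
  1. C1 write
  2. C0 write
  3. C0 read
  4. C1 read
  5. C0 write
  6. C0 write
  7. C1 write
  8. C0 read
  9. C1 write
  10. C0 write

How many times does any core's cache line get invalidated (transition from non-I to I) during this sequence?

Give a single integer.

Answer: 5

Derivation:
Op 1: C1 write [C1 write: invalidate none -> C1=M] -> [I,M] (invalidations this op: 0; running total: 0)
Op 2: C0 write [C0 write: invalidate ['C1=M'] -> C0=M] -> [M,I] (invalidations this op: 1; running total: 1)
Op 3: C0 read [C0 read: already in M, no change] -> [M,I] (invalidations this op: 0; running total: 1)
Op 4: C1 read [C1 read from I: others=['C0=M'] -> C1=S, others downsized to S] -> [S,S] (invalidations this op: 0; running total: 1)
Op 5: C0 write [C0 write: invalidate ['C1=S'] -> C0=M] -> [M,I] (invalidations this op: 1; running total: 2)
Op 6: C0 write [C0 write: already M (modified), no change] -> [M,I] (invalidations this op: 0; running total: 2)
Op 7: C1 write [C1 write: invalidate ['C0=M'] -> C1=M] -> [I,M] (invalidations this op: 1; running total: 3)
Op 8: C0 read [C0 read from I: others=['C1=M'] -> C0=S, others downsized to S] -> [S,S] (invalidations this op: 0; running total: 3)
Op 9: C1 write [C1 write: invalidate ['C0=S'] -> C1=M] -> [I,M] (invalidations this op: 1; running total: 4)
Op 10: C0 write [C0 write: invalidate ['C1=M'] -> C0=M] -> [M,I] (invalidations this op: 1; running total: 5)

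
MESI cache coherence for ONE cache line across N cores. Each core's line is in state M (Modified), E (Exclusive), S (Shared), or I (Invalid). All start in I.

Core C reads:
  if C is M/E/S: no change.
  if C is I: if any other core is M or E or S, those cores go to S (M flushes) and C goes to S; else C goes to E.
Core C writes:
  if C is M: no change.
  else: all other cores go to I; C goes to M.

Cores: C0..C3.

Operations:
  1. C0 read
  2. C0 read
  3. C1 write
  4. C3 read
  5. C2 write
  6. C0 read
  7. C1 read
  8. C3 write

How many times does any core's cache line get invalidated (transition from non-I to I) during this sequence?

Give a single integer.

Op 1: C0 read [C0 read from I: no other sharers -> C0=E (exclusive)] -> [E,I,I,I] (invalidations this op: 0; running total: 0)
Op 2: C0 read [C0 read: already in E, no change] -> [E,I,I,I] (invalidations this op: 0; running total: 0)
Op 3: C1 write [C1 write: invalidate ['C0=E'] -> C1=M] -> [I,M,I,I] (invalidations this op: 1; running total: 1)
Op 4: C3 read [C3 read from I: others=['C1=M'] -> C3=S, others downsized to S] -> [I,S,I,S] (invalidations this op: 0; running total: 1)
Op 5: C2 write [C2 write: invalidate ['C1=S', 'C3=S'] -> C2=M] -> [I,I,M,I] (invalidations this op: 2; running total: 3)
Op 6: C0 read [C0 read from I: others=['C2=M'] -> C0=S, others downsized to S] -> [S,I,S,I] (invalidations this op: 0; running total: 3)
Op 7: C1 read [C1 read from I: others=['C0=S', 'C2=S'] -> C1=S, others downsized to S] -> [S,S,S,I] (invalidations this op: 0; running total: 3)
Op 8: C3 write [C3 write: invalidate ['C0=S', 'C1=S', 'C2=S'] -> C3=M] -> [I,I,I,M] (invalidations this op: 3; running total: 6)

Answer: 6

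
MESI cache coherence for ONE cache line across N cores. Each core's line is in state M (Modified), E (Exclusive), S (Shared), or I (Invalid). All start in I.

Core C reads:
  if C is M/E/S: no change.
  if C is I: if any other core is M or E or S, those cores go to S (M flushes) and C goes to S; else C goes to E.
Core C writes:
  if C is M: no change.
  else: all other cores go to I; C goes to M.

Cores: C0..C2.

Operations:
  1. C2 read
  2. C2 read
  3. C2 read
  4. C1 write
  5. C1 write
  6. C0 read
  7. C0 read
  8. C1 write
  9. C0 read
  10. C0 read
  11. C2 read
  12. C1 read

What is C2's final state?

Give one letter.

Op 1: C2 read [C2 read from I: no other sharers -> C2=E (exclusive)] -> [I,I,E]
Op 2: C2 read [C2 read: already in E, no change] -> [I,I,E]
Op 3: C2 read [C2 read: already in E, no change] -> [I,I,E]
Op 4: C1 write [C1 write: invalidate ['C2=E'] -> C1=M] -> [I,M,I]
Op 5: C1 write [C1 write: already M (modified), no change] -> [I,M,I]
Op 6: C0 read [C0 read from I: others=['C1=M'] -> C0=S, others downsized to S] -> [S,S,I]
Op 7: C0 read [C0 read: already in S, no change] -> [S,S,I]
Op 8: C1 write [C1 write: invalidate ['C0=S'] -> C1=M] -> [I,M,I]
Op 9: C0 read [C0 read from I: others=['C1=M'] -> C0=S, others downsized to S] -> [S,S,I]
Op 10: C0 read [C0 read: already in S, no change] -> [S,S,I]
Op 11: C2 read [C2 read from I: others=['C0=S', 'C1=S'] -> C2=S, others downsized to S] -> [S,S,S]
Op 12: C1 read [C1 read: already in S, no change] -> [S,S,S]

Answer: S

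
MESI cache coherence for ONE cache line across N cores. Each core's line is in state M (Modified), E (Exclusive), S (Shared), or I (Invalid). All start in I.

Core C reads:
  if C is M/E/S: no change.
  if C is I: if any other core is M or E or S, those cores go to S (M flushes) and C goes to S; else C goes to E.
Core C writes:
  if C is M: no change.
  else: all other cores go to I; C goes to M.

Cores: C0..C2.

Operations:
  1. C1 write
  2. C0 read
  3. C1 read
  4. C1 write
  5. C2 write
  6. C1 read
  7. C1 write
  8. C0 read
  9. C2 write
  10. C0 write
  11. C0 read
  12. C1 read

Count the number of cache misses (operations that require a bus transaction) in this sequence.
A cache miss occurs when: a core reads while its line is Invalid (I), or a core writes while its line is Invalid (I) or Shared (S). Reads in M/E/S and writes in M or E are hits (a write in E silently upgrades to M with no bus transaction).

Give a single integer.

Op 1: C1 write [C1 write: invalidate none -> C1=M] -> [I,M,I] [MISS #1: write from I]
Op 2: C0 read [C0 read from I: others=['C1=M'] -> C0=S, others downsized to S] -> [S,S,I] [MISS #2: read from I]
Op 3: C1 read [C1 read: already in S, no change] -> [S,S,I] [hit: read from S]
Op 4: C1 write [C1 write: invalidate ['C0=S'] -> C1=M] -> [I,M,I] [MISS #3: write from S]
Op 5: C2 write [C2 write: invalidate ['C1=M'] -> C2=M] -> [I,I,M] [MISS #4: write from I]
Op 6: C1 read [C1 read from I: others=['C2=M'] -> C1=S, others downsized to S] -> [I,S,S] [MISS #5: read from I]
Op 7: C1 write [C1 write: invalidate ['C2=S'] -> C1=M] -> [I,M,I] [MISS #6: write from S]
Op 8: C0 read [C0 read from I: others=['C1=M'] -> C0=S, others downsized to S] -> [S,S,I] [MISS #7: read from I]
Op 9: C2 write [C2 write: invalidate ['C0=S', 'C1=S'] -> C2=M] -> [I,I,M] [MISS #8: write from I]
Op 10: C0 write [C0 write: invalidate ['C2=M'] -> C0=M] -> [M,I,I] [MISS #9: write from I]
Op 11: C0 read [C0 read: already in M, no change] -> [M,I,I] [hit: read from M]
Op 12: C1 read [C1 read from I: others=['C0=M'] -> C1=S, others downsized to S] -> [S,S,I] [MISS #10: read from I]

Answer: 10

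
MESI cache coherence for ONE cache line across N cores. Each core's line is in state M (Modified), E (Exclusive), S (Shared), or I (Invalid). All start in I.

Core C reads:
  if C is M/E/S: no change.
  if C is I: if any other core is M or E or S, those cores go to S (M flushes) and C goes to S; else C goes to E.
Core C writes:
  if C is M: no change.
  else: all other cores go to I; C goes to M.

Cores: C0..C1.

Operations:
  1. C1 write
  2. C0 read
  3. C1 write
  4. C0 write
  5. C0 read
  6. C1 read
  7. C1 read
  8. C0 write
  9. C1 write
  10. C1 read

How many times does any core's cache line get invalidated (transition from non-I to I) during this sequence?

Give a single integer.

Op 1: C1 write [C1 write: invalidate none -> C1=M] -> [I,M] (invalidations this op: 0; running total: 0)
Op 2: C0 read [C0 read from I: others=['C1=M'] -> C0=S, others downsized to S] -> [S,S] (invalidations this op: 0; running total: 0)
Op 3: C1 write [C1 write: invalidate ['C0=S'] -> C1=M] -> [I,M] (invalidations this op: 1; running total: 1)
Op 4: C0 write [C0 write: invalidate ['C1=M'] -> C0=M] -> [M,I] (invalidations this op: 1; running total: 2)
Op 5: C0 read [C0 read: already in M, no change] -> [M,I] (invalidations this op: 0; running total: 2)
Op 6: C1 read [C1 read from I: others=['C0=M'] -> C1=S, others downsized to S] -> [S,S] (invalidations this op: 0; running total: 2)
Op 7: C1 read [C1 read: already in S, no change] -> [S,S] (invalidations this op: 0; running total: 2)
Op 8: C0 write [C0 write: invalidate ['C1=S'] -> C0=M] -> [M,I] (invalidations this op: 1; running total: 3)
Op 9: C1 write [C1 write: invalidate ['C0=M'] -> C1=M] -> [I,M] (invalidations this op: 1; running total: 4)
Op 10: C1 read [C1 read: already in M, no change] -> [I,M] (invalidations this op: 0; running total: 4)

Answer: 4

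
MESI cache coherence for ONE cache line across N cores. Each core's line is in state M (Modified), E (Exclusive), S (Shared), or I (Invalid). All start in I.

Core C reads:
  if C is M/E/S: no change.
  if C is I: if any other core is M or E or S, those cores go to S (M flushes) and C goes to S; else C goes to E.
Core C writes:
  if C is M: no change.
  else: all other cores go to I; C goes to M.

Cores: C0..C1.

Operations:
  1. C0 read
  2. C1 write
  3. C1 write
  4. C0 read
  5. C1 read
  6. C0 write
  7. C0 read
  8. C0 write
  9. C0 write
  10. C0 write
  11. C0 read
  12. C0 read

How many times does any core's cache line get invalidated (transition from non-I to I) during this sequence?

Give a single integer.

Answer: 2

Derivation:
Op 1: C0 read [C0 read from I: no other sharers -> C0=E (exclusive)] -> [E,I] (invalidations this op: 0; running total: 0)
Op 2: C1 write [C1 write: invalidate ['C0=E'] -> C1=M] -> [I,M] (invalidations this op: 1; running total: 1)
Op 3: C1 write [C1 write: already M (modified), no change] -> [I,M] (invalidations this op: 0; running total: 1)
Op 4: C0 read [C0 read from I: others=['C1=M'] -> C0=S, others downsized to S] -> [S,S] (invalidations this op: 0; running total: 1)
Op 5: C1 read [C1 read: already in S, no change] -> [S,S] (invalidations this op: 0; running total: 1)
Op 6: C0 write [C0 write: invalidate ['C1=S'] -> C0=M] -> [M,I] (invalidations this op: 1; running total: 2)
Op 7: C0 read [C0 read: already in M, no change] -> [M,I] (invalidations this op: 0; running total: 2)
Op 8: C0 write [C0 write: already M (modified), no change] -> [M,I] (invalidations this op: 0; running total: 2)
Op 9: C0 write [C0 write: already M (modified), no change] -> [M,I] (invalidations this op: 0; running total: 2)
Op 10: C0 write [C0 write: already M (modified), no change] -> [M,I] (invalidations this op: 0; running total: 2)
Op 11: C0 read [C0 read: already in M, no change] -> [M,I] (invalidations this op: 0; running total: 2)
Op 12: C0 read [C0 read: already in M, no change] -> [M,I] (invalidations this op: 0; running total: 2)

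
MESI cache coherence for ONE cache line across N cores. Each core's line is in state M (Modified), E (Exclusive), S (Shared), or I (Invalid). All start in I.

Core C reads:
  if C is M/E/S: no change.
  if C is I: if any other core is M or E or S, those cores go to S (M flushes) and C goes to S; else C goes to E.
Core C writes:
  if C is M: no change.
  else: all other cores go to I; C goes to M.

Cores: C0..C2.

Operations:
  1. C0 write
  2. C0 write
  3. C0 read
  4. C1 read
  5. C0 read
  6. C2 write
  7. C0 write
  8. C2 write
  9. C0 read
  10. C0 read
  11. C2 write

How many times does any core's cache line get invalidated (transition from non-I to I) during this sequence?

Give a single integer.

Op 1: C0 write [C0 write: invalidate none -> C0=M] -> [M,I,I] (invalidations this op: 0; running total: 0)
Op 2: C0 write [C0 write: already M (modified), no change] -> [M,I,I] (invalidations this op: 0; running total: 0)
Op 3: C0 read [C0 read: already in M, no change] -> [M,I,I] (invalidations this op: 0; running total: 0)
Op 4: C1 read [C1 read from I: others=['C0=M'] -> C1=S, others downsized to S] -> [S,S,I] (invalidations this op: 0; running total: 0)
Op 5: C0 read [C0 read: already in S, no change] -> [S,S,I] (invalidations this op: 0; running total: 0)
Op 6: C2 write [C2 write: invalidate ['C0=S', 'C1=S'] -> C2=M] -> [I,I,M] (invalidations this op: 2; running total: 2)
Op 7: C0 write [C0 write: invalidate ['C2=M'] -> C0=M] -> [M,I,I] (invalidations this op: 1; running total: 3)
Op 8: C2 write [C2 write: invalidate ['C0=M'] -> C2=M] -> [I,I,M] (invalidations this op: 1; running total: 4)
Op 9: C0 read [C0 read from I: others=['C2=M'] -> C0=S, others downsized to S] -> [S,I,S] (invalidations this op: 0; running total: 4)
Op 10: C0 read [C0 read: already in S, no change] -> [S,I,S] (invalidations this op: 0; running total: 4)
Op 11: C2 write [C2 write: invalidate ['C0=S'] -> C2=M] -> [I,I,M] (invalidations this op: 1; running total: 5)

Answer: 5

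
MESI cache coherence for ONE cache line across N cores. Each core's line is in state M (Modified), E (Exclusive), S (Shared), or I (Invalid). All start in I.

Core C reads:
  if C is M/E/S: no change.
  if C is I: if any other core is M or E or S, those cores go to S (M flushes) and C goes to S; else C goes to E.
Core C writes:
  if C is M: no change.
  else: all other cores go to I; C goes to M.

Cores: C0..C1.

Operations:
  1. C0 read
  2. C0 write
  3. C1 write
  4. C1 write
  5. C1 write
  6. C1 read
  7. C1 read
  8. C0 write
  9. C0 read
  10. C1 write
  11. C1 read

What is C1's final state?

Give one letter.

Op 1: C0 read [C0 read from I: no other sharers -> C0=E (exclusive)] -> [E,I]
Op 2: C0 write [C0 write: invalidate none -> C0=M] -> [M,I]
Op 3: C1 write [C1 write: invalidate ['C0=M'] -> C1=M] -> [I,M]
Op 4: C1 write [C1 write: already M (modified), no change] -> [I,M]
Op 5: C1 write [C1 write: already M (modified), no change] -> [I,M]
Op 6: C1 read [C1 read: already in M, no change] -> [I,M]
Op 7: C1 read [C1 read: already in M, no change] -> [I,M]
Op 8: C0 write [C0 write: invalidate ['C1=M'] -> C0=M] -> [M,I]
Op 9: C0 read [C0 read: already in M, no change] -> [M,I]
Op 10: C1 write [C1 write: invalidate ['C0=M'] -> C1=M] -> [I,M]
Op 11: C1 read [C1 read: already in M, no change] -> [I,M]

Answer: M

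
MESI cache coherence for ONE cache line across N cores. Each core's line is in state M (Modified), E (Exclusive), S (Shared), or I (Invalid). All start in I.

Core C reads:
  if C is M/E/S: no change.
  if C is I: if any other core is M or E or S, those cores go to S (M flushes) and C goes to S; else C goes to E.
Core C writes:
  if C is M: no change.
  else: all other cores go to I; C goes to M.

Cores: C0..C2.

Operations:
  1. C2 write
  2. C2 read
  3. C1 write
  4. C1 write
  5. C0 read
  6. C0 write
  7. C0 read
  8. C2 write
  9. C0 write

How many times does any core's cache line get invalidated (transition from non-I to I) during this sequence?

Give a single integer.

Op 1: C2 write [C2 write: invalidate none -> C2=M] -> [I,I,M] (invalidations this op: 0; running total: 0)
Op 2: C2 read [C2 read: already in M, no change] -> [I,I,M] (invalidations this op: 0; running total: 0)
Op 3: C1 write [C1 write: invalidate ['C2=M'] -> C1=M] -> [I,M,I] (invalidations this op: 1; running total: 1)
Op 4: C1 write [C1 write: already M (modified), no change] -> [I,M,I] (invalidations this op: 0; running total: 1)
Op 5: C0 read [C0 read from I: others=['C1=M'] -> C0=S, others downsized to S] -> [S,S,I] (invalidations this op: 0; running total: 1)
Op 6: C0 write [C0 write: invalidate ['C1=S'] -> C0=M] -> [M,I,I] (invalidations this op: 1; running total: 2)
Op 7: C0 read [C0 read: already in M, no change] -> [M,I,I] (invalidations this op: 0; running total: 2)
Op 8: C2 write [C2 write: invalidate ['C0=M'] -> C2=M] -> [I,I,M] (invalidations this op: 1; running total: 3)
Op 9: C0 write [C0 write: invalidate ['C2=M'] -> C0=M] -> [M,I,I] (invalidations this op: 1; running total: 4)

Answer: 4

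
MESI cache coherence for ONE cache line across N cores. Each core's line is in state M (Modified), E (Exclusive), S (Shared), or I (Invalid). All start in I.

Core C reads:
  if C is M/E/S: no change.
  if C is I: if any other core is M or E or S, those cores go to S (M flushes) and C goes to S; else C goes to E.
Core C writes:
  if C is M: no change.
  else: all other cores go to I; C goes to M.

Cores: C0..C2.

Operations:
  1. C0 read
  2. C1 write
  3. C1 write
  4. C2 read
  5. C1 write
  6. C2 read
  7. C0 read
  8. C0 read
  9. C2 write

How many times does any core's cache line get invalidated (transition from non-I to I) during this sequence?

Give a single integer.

Answer: 4

Derivation:
Op 1: C0 read [C0 read from I: no other sharers -> C0=E (exclusive)] -> [E,I,I] (invalidations this op: 0; running total: 0)
Op 2: C1 write [C1 write: invalidate ['C0=E'] -> C1=M] -> [I,M,I] (invalidations this op: 1; running total: 1)
Op 3: C1 write [C1 write: already M (modified), no change] -> [I,M,I] (invalidations this op: 0; running total: 1)
Op 4: C2 read [C2 read from I: others=['C1=M'] -> C2=S, others downsized to S] -> [I,S,S] (invalidations this op: 0; running total: 1)
Op 5: C1 write [C1 write: invalidate ['C2=S'] -> C1=M] -> [I,M,I] (invalidations this op: 1; running total: 2)
Op 6: C2 read [C2 read from I: others=['C1=M'] -> C2=S, others downsized to S] -> [I,S,S] (invalidations this op: 0; running total: 2)
Op 7: C0 read [C0 read from I: others=['C1=S', 'C2=S'] -> C0=S, others downsized to S] -> [S,S,S] (invalidations this op: 0; running total: 2)
Op 8: C0 read [C0 read: already in S, no change] -> [S,S,S] (invalidations this op: 0; running total: 2)
Op 9: C2 write [C2 write: invalidate ['C0=S', 'C1=S'] -> C2=M] -> [I,I,M] (invalidations this op: 2; running total: 4)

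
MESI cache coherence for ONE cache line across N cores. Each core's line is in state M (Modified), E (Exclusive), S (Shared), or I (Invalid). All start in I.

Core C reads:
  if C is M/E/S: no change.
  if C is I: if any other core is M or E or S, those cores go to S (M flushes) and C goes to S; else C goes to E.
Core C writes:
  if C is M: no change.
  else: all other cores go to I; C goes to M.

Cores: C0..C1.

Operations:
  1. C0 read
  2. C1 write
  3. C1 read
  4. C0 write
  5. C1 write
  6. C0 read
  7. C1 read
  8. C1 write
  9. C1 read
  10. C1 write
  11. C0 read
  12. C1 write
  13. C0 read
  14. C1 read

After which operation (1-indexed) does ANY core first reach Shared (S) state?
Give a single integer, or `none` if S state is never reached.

Answer: 6

Derivation:
Op 1: C0 read [C0 read from I: no other sharers -> C0=E (exclusive)] -> [E,I]
Op 2: C1 write [C1 write: invalidate ['C0=E'] -> C1=M] -> [I,M]
Op 3: C1 read [C1 read: already in M, no change] -> [I,M]
Op 4: C0 write [C0 write: invalidate ['C1=M'] -> C0=M] -> [M,I]
Op 5: C1 write [C1 write: invalidate ['C0=M'] -> C1=M] -> [I,M]
Op 6: C0 read [C0 read from I: others=['C1=M'] -> C0=S, others downsized to S] -> [S,S]
  -> First S state at op 6; remaining ops need not be traced.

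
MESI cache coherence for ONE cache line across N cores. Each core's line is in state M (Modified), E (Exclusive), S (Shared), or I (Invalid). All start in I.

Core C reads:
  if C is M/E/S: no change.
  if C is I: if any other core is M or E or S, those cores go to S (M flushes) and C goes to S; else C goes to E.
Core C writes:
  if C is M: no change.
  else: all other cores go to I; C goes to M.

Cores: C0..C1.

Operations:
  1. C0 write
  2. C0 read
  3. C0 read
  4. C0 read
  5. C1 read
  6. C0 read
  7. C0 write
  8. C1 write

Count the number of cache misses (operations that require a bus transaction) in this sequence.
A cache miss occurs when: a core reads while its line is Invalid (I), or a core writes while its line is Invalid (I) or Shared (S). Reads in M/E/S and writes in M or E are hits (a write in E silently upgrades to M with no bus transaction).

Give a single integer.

Answer: 4

Derivation:
Op 1: C0 write [C0 write: invalidate none -> C0=M] -> [M,I] [MISS #1: write from I]
Op 2: C0 read [C0 read: already in M, no change] -> [M,I] [hit: read from M]
Op 3: C0 read [C0 read: already in M, no change] -> [M,I] [hit: read from M]
Op 4: C0 read [C0 read: already in M, no change] -> [M,I] [hit: read from M]
Op 5: C1 read [C1 read from I: others=['C0=M'] -> C1=S, others downsized to S] -> [S,S] [MISS #2: read from I]
Op 6: C0 read [C0 read: already in S, no change] -> [S,S] [hit: read from S]
Op 7: C0 write [C0 write: invalidate ['C1=S'] -> C0=M] -> [M,I] [MISS #3: write from S]
Op 8: C1 write [C1 write: invalidate ['C0=M'] -> C1=M] -> [I,M] [MISS #4: write from I]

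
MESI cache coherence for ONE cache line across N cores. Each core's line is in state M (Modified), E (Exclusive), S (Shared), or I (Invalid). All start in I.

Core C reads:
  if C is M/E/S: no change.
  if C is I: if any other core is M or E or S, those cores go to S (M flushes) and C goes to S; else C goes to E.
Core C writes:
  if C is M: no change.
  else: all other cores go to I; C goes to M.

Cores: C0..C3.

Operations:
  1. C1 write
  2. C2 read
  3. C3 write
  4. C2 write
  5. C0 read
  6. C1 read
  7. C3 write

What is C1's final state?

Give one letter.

Answer: I

Derivation:
Op 1: C1 write [C1 write: invalidate none -> C1=M] -> [I,M,I,I]
Op 2: C2 read [C2 read from I: others=['C1=M'] -> C2=S, others downsized to S] -> [I,S,S,I]
Op 3: C3 write [C3 write: invalidate ['C1=S', 'C2=S'] -> C3=M] -> [I,I,I,M]
Op 4: C2 write [C2 write: invalidate ['C3=M'] -> C2=M] -> [I,I,M,I]
Op 5: C0 read [C0 read from I: others=['C2=M'] -> C0=S, others downsized to S] -> [S,I,S,I]
Op 6: C1 read [C1 read from I: others=['C0=S', 'C2=S'] -> C1=S, others downsized to S] -> [S,S,S,I]
Op 7: C3 write [C3 write: invalidate ['C0=S', 'C1=S', 'C2=S'] -> C3=M] -> [I,I,I,M]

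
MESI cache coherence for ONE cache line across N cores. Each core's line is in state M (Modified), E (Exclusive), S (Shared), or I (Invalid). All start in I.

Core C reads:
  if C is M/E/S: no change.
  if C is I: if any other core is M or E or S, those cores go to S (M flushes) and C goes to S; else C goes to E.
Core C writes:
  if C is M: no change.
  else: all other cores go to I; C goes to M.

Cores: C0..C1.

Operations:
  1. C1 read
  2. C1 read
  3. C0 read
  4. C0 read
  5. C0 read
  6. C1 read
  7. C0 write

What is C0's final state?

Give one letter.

Answer: M

Derivation:
Op 1: C1 read [C1 read from I: no other sharers -> C1=E (exclusive)] -> [I,E]
Op 2: C1 read [C1 read: already in E, no change] -> [I,E]
Op 3: C0 read [C0 read from I: others=['C1=E'] -> C0=S, others downsized to S] -> [S,S]
Op 4: C0 read [C0 read: already in S, no change] -> [S,S]
Op 5: C0 read [C0 read: already in S, no change] -> [S,S]
Op 6: C1 read [C1 read: already in S, no change] -> [S,S]
Op 7: C0 write [C0 write: invalidate ['C1=S'] -> C0=M] -> [M,I]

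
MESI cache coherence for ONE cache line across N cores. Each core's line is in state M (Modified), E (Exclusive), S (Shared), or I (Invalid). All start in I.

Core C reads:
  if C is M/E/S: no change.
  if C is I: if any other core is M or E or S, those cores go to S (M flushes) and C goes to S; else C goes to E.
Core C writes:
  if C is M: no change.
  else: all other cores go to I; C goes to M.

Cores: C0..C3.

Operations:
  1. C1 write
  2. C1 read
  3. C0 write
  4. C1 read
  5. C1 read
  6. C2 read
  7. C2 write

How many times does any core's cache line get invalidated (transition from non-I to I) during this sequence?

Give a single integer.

Op 1: C1 write [C1 write: invalidate none -> C1=M] -> [I,M,I,I] (invalidations this op: 0; running total: 0)
Op 2: C1 read [C1 read: already in M, no change] -> [I,M,I,I] (invalidations this op: 0; running total: 0)
Op 3: C0 write [C0 write: invalidate ['C1=M'] -> C0=M] -> [M,I,I,I] (invalidations this op: 1; running total: 1)
Op 4: C1 read [C1 read from I: others=['C0=M'] -> C1=S, others downsized to S] -> [S,S,I,I] (invalidations this op: 0; running total: 1)
Op 5: C1 read [C1 read: already in S, no change] -> [S,S,I,I] (invalidations this op: 0; running total: 1)
Op 6: C2 read [C2 read from I: others=['C0=S', 'C1=S'] -> C2=S, others downsized to S] -> [S,S,S,I] (invalidations this op: 0; running total: 1)
Op 7: C2 write [C2 write: invalidate ['C0=S', 'C1=S'] -> C2=M] -> [I,I,M,I] (invalidations this op: 2; running total: 3)

Answer: 3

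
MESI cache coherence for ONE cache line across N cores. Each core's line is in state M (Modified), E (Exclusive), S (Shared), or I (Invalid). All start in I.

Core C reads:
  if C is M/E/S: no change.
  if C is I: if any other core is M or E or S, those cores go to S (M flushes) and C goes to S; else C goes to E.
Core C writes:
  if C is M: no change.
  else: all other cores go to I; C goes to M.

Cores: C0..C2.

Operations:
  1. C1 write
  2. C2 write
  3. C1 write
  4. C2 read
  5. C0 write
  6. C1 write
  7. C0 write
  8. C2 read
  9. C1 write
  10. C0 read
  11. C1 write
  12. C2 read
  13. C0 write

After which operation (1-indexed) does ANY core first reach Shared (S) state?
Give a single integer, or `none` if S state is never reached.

Answer: 4

Derivation:
Op 1: C1 write [C1 write: invalidate none -> C1=M] -> [I,M,I]
Op 2: C2 write [C2 write: invalidate ['C1=M'] -> C2=M] -> [I,I,M]
Op 3: C1 write [C1 write: invalidate ['C2=M'] -> C1=M] -> [I,M,I]
Op 4: C2 read [C2 read from I: others=['C1=M'] -> C2=S, others downsized to S] -> [I,S,S]
  -> First S state at op 4; remaining ops need not be traced.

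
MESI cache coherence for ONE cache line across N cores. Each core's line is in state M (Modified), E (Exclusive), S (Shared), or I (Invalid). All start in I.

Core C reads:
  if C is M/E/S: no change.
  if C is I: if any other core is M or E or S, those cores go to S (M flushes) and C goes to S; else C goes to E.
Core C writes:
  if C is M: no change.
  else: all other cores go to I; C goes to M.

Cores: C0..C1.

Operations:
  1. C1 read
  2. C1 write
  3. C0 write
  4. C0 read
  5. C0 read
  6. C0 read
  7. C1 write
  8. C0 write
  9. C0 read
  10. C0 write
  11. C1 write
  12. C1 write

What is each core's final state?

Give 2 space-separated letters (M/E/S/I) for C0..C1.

Answer: I M

Derivation:
Op 1: C1 read [C1 read from I: no other sharers -> C1=E (exclusive)] -> [I,E]
Op 2: C1 write [C1 write: invalidate none -> C1=M] -> [I,M]
Op 3: C0 write [C0 write: invalidate ['C1=M'] -> C0=M] -> [M,I]
Op 4: C0 read [C0 read: already in M, no change] -> [M,I]
Op 5: C0 read [C0 read: already in M, no change] -> [M,I]
Op 6: C0 read [C0 read: already in M, no change] -> [M,I]
Op 7: C1 write [C1 write: invalidate ['C0=M'] -> C1=M] -> [I,M]
Op 8: C0 write [C0 write: invalidate ['C1=M'] -> C0=M] -> [M,I]
Op 9: C0 read [C0 read: already in M, no change] -> [M,I]
Op 10: C0 write [C0 write: already M (modified), no change] -> [M,I]
Op 11: C1 write [C1 write: invalidate ['C0=M'] -> C1=M] -> [I,M]
Op 12: C1 write [C1 write: already M (modified), no change] -> [I,M]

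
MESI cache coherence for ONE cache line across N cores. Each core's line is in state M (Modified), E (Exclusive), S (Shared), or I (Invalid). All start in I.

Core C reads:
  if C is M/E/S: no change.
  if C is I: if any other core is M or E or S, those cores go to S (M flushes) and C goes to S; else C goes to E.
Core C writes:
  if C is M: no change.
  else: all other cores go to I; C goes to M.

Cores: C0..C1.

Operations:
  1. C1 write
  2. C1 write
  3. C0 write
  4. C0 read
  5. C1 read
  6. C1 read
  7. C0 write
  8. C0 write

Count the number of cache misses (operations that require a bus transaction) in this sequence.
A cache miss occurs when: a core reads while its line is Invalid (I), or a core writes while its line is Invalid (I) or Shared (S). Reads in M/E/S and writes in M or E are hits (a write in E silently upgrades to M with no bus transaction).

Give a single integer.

Op 1: C1 write [C1 write: invalidate none -> C1=M] -> [I,M] [MISS #1: write from I]
Op 2: C1 write [C1 write: already M (modified), no change] -> [I,M] [hit: write from M]
Op 3: C0 write [C0 write: invalidate ['C1=M'] -> C0=M] -> [M,I] [MISS #2: write from I]
Op 4: C0 read [C0 read: already in M, no change] -> [M,I] [hit: read from M]
Op 5: C1 read [C1 read from I: others=['C0=M'] -> C1=S, others downsized to S] -> [S,S] [MISS #3: read from I]
Op 6: C1 read [C1 read: already in S, no change] -> [S,S] [hit: read from S]
Op 7: C0 write [C0 write: invalidate ['C1=S'] -> C0=M] -> [M,I] [MISS #4: write from S]
Op 8: C0 write [C0 write: already M (modified), no change] -> [M,I] [hit: write from M]

Answer: 4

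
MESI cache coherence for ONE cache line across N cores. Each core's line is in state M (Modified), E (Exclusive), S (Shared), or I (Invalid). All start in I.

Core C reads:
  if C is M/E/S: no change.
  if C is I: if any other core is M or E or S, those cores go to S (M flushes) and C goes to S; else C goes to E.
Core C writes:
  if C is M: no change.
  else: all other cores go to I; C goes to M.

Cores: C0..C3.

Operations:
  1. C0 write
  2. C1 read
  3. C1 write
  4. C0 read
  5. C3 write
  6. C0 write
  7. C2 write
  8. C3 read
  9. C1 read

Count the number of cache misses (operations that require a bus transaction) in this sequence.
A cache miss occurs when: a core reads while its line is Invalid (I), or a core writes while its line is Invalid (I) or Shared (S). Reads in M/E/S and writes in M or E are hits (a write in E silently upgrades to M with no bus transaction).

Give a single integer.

Answer: 9

Derivation:
Op 1: C0 write [C0 write: invalidate none -> C0=M] -> [M,I,I,I] [MISS #1: write from I]
Op 2: C1 read [C1 read from I: others=['C0=M'] -> C1=S, others downsized to S] -> [S,S,I,I] [MISS #2: read from I]
Op 3: C1 write [C1 write: invalidate ['C0=S'] -> C1=M] -> [I,M,I,I] [MISS #3: write from S]
Op 4: C0 read [C0 read from I: others=['C1=M'] -> C0=S, others downsized to S] -> [S,S,I,I] [MISS #4: read from I]
Op 5: C3 write [C3 write: invalidate ['C0=S', 'C1=S'] -> C3=M] -> [I,I,I,M] [MISS #5: write from I]
Op 6: C0 write [C0 write: invalidate ['C3=M'] -> C0=M] -> [M,I,I,I] [MISS #6: write from I]
Op 7: C2 write [C2 write: invalidate ['C0=M'] -> C2=M] -> [I,I,M,I] [MISS #7: write from I]
Op 8: C3 read [C3 read from I: others=['C2=M'] -> C3=S, others downsized to S] -> [I,I,S,S] [MISS #8: read from I]
Op 9: C1 read [C1 read from I: others=['C2=S', 'C3=S'] -> C1=S, others downsized to S] -> [I,S,S,S] [MISS #9: read from I]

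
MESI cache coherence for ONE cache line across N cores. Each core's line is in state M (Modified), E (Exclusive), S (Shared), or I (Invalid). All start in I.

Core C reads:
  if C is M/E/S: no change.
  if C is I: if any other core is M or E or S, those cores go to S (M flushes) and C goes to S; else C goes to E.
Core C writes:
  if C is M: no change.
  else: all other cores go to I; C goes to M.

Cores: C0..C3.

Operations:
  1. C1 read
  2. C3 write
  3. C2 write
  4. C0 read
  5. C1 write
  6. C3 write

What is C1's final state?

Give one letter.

Op 1: C1 read [C1 read from I: no other sharers -> C1=E (exclusive)] -> [I,E,I,I]
Op 2: C3 write [C3 write: invalidate ['C1=E'] -> C3=M] -> [I,I,I,M]
Op 3: C2 write [C2 write: invalidate ['C3=M'] -> C2=M] -> [I,I,M,I]
Op 4: C0 read [C0 read from I: others=['C2=M'] -> C0=S, others downsized to S] -> [S,I,S,I]
Op 5: C1 write [C1 write: invalidate ['C0=S', 'C2=S'] -> C1=M] -> [I,M,I,I]
Op 6: C3 write [C3 write: invalidate ['C1=M'] -> C3=M] -> [I,I,I,M]

Answer: I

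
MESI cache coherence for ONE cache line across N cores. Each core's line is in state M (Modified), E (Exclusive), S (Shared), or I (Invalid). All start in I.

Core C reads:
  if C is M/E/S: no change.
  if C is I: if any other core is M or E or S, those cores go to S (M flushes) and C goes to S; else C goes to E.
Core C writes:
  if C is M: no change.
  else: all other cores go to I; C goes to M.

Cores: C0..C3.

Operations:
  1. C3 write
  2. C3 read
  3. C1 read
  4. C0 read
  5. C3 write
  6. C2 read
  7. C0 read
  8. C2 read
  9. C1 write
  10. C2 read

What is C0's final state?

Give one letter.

Op 1: C3 write [C3 write: invalidate none -> C3=M] -> [I,I,I,M]
Op 2: C3 read [C3 read: already in M, no change] -> [I,I,I,M]
Op 3: C1 read [C1 read from I: others=['C3=M'] -> C1=S, others downsized to S] -> [I,S,I,S]
Op 4: C0 read [C0 read from I: others=['C1=S', 'C3=S'] -> C0=S, others downsized to S] -> [S,S,I,S]
Op 5: C3 write [C3 write: invalidate ['C0=S', 'C1=S'] -> C3=M] -> [I,I,I,M]
Op 6: C2 read [C2 read from I: others=['C3=M'] -> C2=S, others downsized to S] -> [I,I,S,S]
Op 7: C0 read [C0 read from I: others=['C2=S', 'C3=S'] -> C0=S, others downsized to S] -> [S,I,S,S]
Op 8: C2 read [C2 read: already in S, no change] -> [S,I,S,S]
Op 9: C1 write [C1 write: invalidate ['C0=S', 'C2=S', 'C3=S'] -> C1=M] -> [I,M,I,I]
Op 10: C2 read [C2 read from I: others=['C1=M'] -> C2=S, others downsized to S] -> [I,S,S,I]

Answer: I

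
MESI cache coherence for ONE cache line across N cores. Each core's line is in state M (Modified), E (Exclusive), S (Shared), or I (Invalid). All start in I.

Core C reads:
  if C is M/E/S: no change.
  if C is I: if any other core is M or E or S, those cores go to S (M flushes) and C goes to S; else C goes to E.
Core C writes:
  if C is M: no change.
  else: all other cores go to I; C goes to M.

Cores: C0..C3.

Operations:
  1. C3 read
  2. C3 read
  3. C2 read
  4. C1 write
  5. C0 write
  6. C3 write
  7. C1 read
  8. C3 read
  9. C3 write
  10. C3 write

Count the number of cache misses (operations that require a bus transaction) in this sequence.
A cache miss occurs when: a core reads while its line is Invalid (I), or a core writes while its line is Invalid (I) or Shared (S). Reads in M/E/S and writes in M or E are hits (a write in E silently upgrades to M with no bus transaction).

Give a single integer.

Op 1: C3 read [C3 read from I: no other sharers -> C3=E (exclusive)] -> [I,I,I,E] [MISS #1: read from I]
Op 2: C3 read [C3 read: already in E, no change] -> [I,I,I,E] [hit: read from E]
Op 3: C2 read [C2 read from I: others=['C3=E'] -> C2=S, others downsized to S] -> [I,I,S,S] [MISS #2: read from I]
Op 4: C1 write [C1 write: invalidate ['C2=S', 'C3=S'] -> C1=M] -> [I,M,I,I] [MISS #3: write from I]
Op 5: C0 write [C0 write: invalidate ['C1=M'] -> C0=M] -> [M,I,I,I] [MISS #4: write from I]
Op 6: C3 write [C3 write: invalidate ['C0=M'] -> C3=M] -> [I,I,I,M] [MISS #5: write from I]
Op 7: C1 read [C1 read from I: others=['C3=M'] -> C1=S, others downsized to S] -> [I,S,I,S] [MISS #6: read from I]
Op 8: C3 read [C3 read: already in S, no change] -> [I,S,I,S] [hit: read from S]
Op 9: C3 write [C3 write: invalidate ['C1=S'] -> C3=M] -> [I,I,I,M] [MISS #7: write from S]
Op 10: C3 write [C3 write: already M (modified), no change] -> [I,I,I,M] [hit: write from M]

Answer: 7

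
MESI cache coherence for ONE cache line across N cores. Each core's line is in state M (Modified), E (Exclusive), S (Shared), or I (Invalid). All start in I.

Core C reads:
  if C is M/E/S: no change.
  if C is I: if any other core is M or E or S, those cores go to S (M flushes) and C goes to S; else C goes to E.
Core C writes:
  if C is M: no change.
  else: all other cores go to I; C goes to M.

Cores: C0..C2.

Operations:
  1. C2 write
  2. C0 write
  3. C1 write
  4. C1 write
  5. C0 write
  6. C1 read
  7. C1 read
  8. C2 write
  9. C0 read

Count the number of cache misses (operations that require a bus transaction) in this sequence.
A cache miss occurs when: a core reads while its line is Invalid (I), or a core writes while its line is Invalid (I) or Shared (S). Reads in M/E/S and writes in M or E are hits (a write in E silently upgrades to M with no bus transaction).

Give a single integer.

Answer: 7

Derivation:
Op 1: C2 write [C2 write: invalidate none -> C2=M] -> [I,I,M] [MISS #1: write from I]
Op 2: C0 write [C0 write: invalidate ['C2=M'] -> C0=M] -> [M,I,I] [MISS #2: write from I]
Op 3: C1 write [C1 write: invalidate ['C0=M'] -> C1=M] -> [I,M,I] [MISS #3: write from I]
Op 4: C1 write [C1 write: already M (modified), no change] -> [I,M,I] [hit: write from M]
Op 5: C0 write [C0 write: invalidate ['C1=M'] -> C0=M] -> [M,I,I] [MISS #4: write from I]
Op 6: C1 read [C1 read from I: others=['C0=M'] -> C1=S, others downsized to S] -> [S,S,I] [MISS #5: read from I]
Op 7: C1 read [C1 read: already in S, no change] -> [S,S,I] [hit: read from S]
Op 8: C2 write [C2 write: invalidate ['C0=S', 'C1=S'] -> C2=M] -> [I,I,M] [MISS #6: write from I]
Op 9: C0 read [C0 read from I: others=['C2=M'] -> C0=S, others downsized to S] -> [S,I,S] [MISS #7: read from I]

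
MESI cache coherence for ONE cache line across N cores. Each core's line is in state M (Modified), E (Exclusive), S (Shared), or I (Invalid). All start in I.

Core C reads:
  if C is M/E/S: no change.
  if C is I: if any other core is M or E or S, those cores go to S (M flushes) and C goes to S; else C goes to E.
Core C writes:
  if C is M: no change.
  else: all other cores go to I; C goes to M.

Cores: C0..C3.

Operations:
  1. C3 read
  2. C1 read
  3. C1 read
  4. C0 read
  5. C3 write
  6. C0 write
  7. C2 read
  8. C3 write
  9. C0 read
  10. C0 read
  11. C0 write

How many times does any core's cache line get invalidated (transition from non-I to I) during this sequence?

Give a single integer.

Op 1: C3 read [C3 read from I: no other sharers -> C3=E (exclusive)] -> [I,I,I,E] (invalidations this op: 0; running total: 0)
Op 2: C1 read [C1 read from I: others=['C3=E'] -> C1=S, others downsized to S] -> [I,S,I,S] (invalidations this op: 0; running total: 0)
Op 3: C1 read [C1 read: already in S, no change] -> [I,S,I,S] (invalidations this op: 0; running total: 0)
Op 4: C0 read [C0 read from I: others=['C1=S', 'C3=S'] -> C0=S, others downsized to S] -> [S,S,I,S] (invalidations this op: 0; running total: 0)
Op 5: C3 write [C3 write: invalidate ['C0=S', 'C1=S'] -> C3=M] -> [I,I,I,M] (invalidations this op: 2; running total: 2)
Op 6: C0 write [C0 write: invalidate ['C3=M'] -> C0=M] -> [M,I,I,I] (invalidations this op: 1; running total: 3)
Op 7: C2 read [C2 read from I: others=['C0=M'] -> C2=S, others downsized to S] -> [S,I,S,I] (invalidations this op: 0; running total: 3)
Op 8: C3 write [C3 write: invalidate ['C0=S', 'C2=S'] -> C3=M] -> [I,I,I,M] (invalidations this op: 2; running total: 5)
Op 9: C0 read [C0 read from I: others=['C3=M'] -> C0=S, others downsized to S] -> [S,I,I,S] (invalidations this op: 0; running total: 5)
Op 10: C0 read [C0 read: already in S, no change] -> [S,I,I,S] (invalidations this op: 0; running total: 5)
Op 11: C0 write [C0 write: invalidate ['C3=S'] -> C0=M] -> [M,I,I,I] (invalidations this op: 1; running total: 6)

Answer: 6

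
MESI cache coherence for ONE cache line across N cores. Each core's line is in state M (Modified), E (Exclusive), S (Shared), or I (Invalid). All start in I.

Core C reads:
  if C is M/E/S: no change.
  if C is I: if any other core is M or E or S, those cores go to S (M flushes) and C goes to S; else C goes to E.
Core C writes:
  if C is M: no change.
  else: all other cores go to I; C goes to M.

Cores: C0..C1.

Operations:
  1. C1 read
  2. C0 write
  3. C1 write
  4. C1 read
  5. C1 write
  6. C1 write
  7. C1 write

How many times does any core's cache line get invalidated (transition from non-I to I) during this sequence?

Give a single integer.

Op 1: C1 read [C1 read from I: no other sharers -> C1=E (exclusive)] -> [I,E] (invalidations this op: 0; running total: 0)
Op 2: C0 write [C0 write: invalidate ['C1=E'] -> C0=M] -> [M,I] (invalidations this op: 1; running total: 1)
Op 3: C1 write [C1 write: invalidate ['C0=M'] -> C1=M] -> [I,M] (invalidations this op: 1; running total: 2)
Op 4: C1 read [C1 read: already in M, no change] -> [I,M] (invalidations this op: 0; running total: 2)
Op 5: C1 write [C1 write: already M (modified), no change] -> [I,M] (invalidations this op: 0; running total: 2)
Op 6: C1 write [C1 write: already M (modified), no change] -> [I,M] (invalidations this op: 0; running total: 2)
Op 7: C1 write [C1 write: already M (modified), no change] -> [I,M] (invalidations this op: 0; running total: 2)

Answer: 2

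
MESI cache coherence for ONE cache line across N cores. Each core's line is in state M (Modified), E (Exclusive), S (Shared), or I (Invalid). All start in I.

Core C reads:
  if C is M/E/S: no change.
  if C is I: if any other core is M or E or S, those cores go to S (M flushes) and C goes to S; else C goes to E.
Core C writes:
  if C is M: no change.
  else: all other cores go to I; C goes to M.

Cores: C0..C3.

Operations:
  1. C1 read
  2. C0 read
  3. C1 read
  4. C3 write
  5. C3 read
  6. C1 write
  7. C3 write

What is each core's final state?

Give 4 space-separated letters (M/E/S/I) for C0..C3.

Op 1: C1 read [C1 read from I: no other sharers -> C1=E (exclusive)] -> [I,E,I,I]
Op 2: C0 read [C0 read from I: others=['C1=E'] -> C0=S, others downsized to S] -> [S,S,I,I]
Op 3: C1 read [C1 read: already in S, no change] -> [S,S,I,I]
Op 4: C3 write [C3 write: invalidate ['C0=S', 'C1=S'] -> C3=M] -> [I,I,I,M]
Op 5: C3 read [C3 read: already in M, no change] -> [I,I,I,M]
Op 6: C1 write [C1 write: invalidate ['C3=M'] -> C1=M] -> [I,M,I,I]
Op 7: C3 write [C3 write: invalidate ['C1=M'] -> C3=M] -> [I,I,I,M]

Answer: I I I M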